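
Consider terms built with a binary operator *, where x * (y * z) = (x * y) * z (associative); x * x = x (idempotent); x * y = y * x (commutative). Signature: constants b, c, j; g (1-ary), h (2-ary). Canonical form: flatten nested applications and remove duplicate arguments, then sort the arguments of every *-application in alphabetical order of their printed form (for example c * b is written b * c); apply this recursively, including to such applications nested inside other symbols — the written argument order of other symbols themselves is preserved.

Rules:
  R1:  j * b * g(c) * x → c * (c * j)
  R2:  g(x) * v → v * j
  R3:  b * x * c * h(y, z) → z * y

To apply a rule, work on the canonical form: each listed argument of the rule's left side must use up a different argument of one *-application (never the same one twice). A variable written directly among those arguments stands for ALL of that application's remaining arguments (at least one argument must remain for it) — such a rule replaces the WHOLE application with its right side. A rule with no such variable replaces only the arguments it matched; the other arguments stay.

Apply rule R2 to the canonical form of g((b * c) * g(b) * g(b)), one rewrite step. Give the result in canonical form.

Canonical form:  g(b * c * g(b))
R2 matches:  uses g(b);  v := b * c, x := b
The extension variable absorbs all remaining arguments, so the whole application is rewritten.
New term:  g(b * c * j)

Answer: g(b * c * j)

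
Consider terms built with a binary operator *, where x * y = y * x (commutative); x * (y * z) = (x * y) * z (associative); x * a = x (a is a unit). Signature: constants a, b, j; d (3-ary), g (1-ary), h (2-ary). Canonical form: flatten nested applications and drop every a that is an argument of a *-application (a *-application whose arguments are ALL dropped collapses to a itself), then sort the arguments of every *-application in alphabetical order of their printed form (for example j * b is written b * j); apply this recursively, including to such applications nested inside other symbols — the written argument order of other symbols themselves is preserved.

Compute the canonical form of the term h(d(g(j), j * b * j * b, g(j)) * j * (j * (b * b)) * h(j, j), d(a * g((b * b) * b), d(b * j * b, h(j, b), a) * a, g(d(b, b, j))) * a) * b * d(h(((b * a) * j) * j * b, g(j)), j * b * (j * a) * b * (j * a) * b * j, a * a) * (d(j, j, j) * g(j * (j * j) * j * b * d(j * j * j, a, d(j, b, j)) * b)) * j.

Answer: b * d(h(b * b * j * j, g(j)), b * b * b * j * j * j * j, a) * d(j, j, j) * g(b * b * d(j * j * j, a, d(j, b, j)) * j * j * j * j) * h(b * b * d(g(j), b * b * j * j, g(j)) * h(j, j) * j * j, d(g(b * b * b), d(b * b * j, h(j, b), a), g(d(b, b, j)))) * j

Derivation:
Un-nest:  h(d(g(j), j * b * j * b, g(j)) * j * (j * (b * b)) * h(j, j), d(a * g((b * b) * b), d(b * j * b, h(j, b), a) * a, g(d(b, b, j))) * a) * b * d(h(((b * a) * j) * j * b, g(j)), j * b * (j * a) * b * (j * a) * b * j, a * a) * d(j, j, j) * g(j * (j * j) * j * b * d(j * j * j, a, d(j, b, j)) * b) * j
Canonicalize subterm:  h(d(g(j), j * b * j * b, g(j)) * j * (j * (b * b)) * h(j, j), d(a * g((b * b) * b), d(b * j * b, h(j, b), a) * a, g(d(b, b, j))) * a)  →  h(b * b * d(g(j), b * b * j * j, g(j)) * h(j, j) * j * j, d(g(b * b * b), d(b * b * j, h(j, b), a), g(d(b, b, j))))
Inside:  d(h(((b * a) * j) * j * b, g(j)), j * b * (j * a) * b * (j * a) * b * j, a * a)  →  d(h(b * b * j * j, g(j)), b * b * b * j * j * j * j, a)
Simplify inside:  g(j * (j * j) * j * b * d(j * j * j, a, d(j, b, j)) * b)  →  g(b * b * d(j * j * j, a, d(j, b, j)) * j * j * j * j)
Order the arguments:  b * d(h(b * b * j * j, g(j)), b * b * b * j * j * j * j, a) * d(j, j, j) * g(b * b * d(j * j * j, a, d(j, b, j)) * j * j * j * j) * h(b * b * d(g(j), b * b * j * j, g(j)) * h(j, j) * j * j, d(g(b * b * b), d(b * b * j, h(j, b), a), g(d(b, b, j)))) * j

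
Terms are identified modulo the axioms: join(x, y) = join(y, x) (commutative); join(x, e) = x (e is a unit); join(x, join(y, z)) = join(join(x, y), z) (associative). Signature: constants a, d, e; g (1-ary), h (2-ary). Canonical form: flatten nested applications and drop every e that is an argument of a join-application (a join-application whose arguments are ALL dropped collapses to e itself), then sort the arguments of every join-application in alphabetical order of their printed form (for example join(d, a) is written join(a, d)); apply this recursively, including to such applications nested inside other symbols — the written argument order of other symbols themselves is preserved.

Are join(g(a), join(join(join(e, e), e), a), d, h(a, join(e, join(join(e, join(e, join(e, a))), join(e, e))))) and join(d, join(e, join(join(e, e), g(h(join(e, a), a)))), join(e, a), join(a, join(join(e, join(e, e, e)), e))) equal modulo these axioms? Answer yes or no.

Answer: no — join(a, d, g(a), h(a, a)) vs join(a, a, d, g(h(a, a)))

Derivation:
Left:  join(g(a), join(join(join(e, e), e), a), d, h(a, join(e, join(join(e, join(e, join(e, a))), join(e, e)))))
  Un-nest:  join(g(a), e, e, e, a, d, h(a, join(e, join(join(e, join(e, join(e, a))), join(e, e)))))
  Inside:  h(a, join(e, join(join(e, join(e, join(e, a))), join(e, e))))  →  h(a, a)
  Unit:  drop e (×3)
  Sort arguments:  join(a, d, g(a), h(a, a))
Right:  join(d, join(e, join(join(e, e), g(h(join(e, a), a)))), join(e, a), join(a, join(join(e, join(e, e, e)), e)))
  Flatten:  join(d, e, e, e, g(h(join(e, a), a)), e, a, a, e, e, e, e, e)
  Simplify inside:  g(h(join(e, a), a))  →  g(h(a, a))
  Unit:  drop e (×9)
  Sort arguments:  join(a, a, d, g(h(a, a)))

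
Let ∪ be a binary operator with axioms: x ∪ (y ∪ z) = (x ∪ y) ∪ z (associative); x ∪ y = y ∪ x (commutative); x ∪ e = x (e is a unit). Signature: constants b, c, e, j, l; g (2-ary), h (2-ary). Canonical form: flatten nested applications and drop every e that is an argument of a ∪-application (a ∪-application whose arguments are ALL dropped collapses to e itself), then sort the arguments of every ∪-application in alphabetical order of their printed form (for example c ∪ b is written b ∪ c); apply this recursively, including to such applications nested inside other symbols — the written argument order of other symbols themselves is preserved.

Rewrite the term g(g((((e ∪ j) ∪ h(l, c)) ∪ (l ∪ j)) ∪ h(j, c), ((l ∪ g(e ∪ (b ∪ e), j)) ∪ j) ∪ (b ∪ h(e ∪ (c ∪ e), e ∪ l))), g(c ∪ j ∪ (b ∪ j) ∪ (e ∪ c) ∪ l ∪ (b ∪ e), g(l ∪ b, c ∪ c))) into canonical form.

Answer: g(g(h(j, c) ∪ h(l, c) ∪ j ∪ j ∪ l, b ∪ g(b, j) ∪ h(c, l) ∪ j ∪ l), g(b ∪ b ∪ c ∪ c ∪ j ∪ j ∪ l, g(b ∪ l, c ∪ c)))

Derivation:
Descend into:  ((l ∪ g(e ∪ (b ∪ e), j)) ∪ j) ∪ (b ∪ h(e ∪ (c ∪ e), e ∪ l))
Un-nest:  l ∪ g(e ∪ (b ∪ e), j) ∪ j ∪ b ∪ h(e ∪ (c ∪ e), e ∪ l)
Inside:  g(e ∪ (b ∪ e), j)  →  g(b, j)
Canonicalize subterm:  h(e ∪ (c ∪ e), e ∪ l)  →  h(c, l)
Sort:  b ∪ g(b, j) ∪ h(c, l) ∪ j ∪ l
Put back:  g(g(h(j, c) ∪ h(l, c) ∪ j ∪ j ∪ l, b ∪ g(b, j) ∪ h(c, l) ∪ j ∪ l), g(b ∪ b ∪ c ∪ c ∪ j ∪ j ∪ l, g(b ∪ l, c ∪ c)))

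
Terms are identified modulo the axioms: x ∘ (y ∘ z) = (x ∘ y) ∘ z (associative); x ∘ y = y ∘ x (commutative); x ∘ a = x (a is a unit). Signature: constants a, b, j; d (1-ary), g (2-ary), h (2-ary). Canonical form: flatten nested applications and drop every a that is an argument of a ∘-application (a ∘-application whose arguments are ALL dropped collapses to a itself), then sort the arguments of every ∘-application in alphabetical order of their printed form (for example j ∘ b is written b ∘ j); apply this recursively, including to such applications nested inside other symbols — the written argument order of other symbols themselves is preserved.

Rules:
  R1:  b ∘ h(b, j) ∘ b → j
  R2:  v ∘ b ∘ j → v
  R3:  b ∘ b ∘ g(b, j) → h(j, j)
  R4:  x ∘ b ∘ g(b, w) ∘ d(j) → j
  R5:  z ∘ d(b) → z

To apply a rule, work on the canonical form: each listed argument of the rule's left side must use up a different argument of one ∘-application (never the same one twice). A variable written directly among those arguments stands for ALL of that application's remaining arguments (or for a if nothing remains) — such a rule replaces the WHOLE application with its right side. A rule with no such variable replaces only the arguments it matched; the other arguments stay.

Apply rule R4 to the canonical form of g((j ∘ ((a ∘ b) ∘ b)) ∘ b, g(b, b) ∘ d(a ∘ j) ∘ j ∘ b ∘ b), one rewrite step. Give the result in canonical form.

Canonical form:  g(b ∘ b ∘ b ∘ j, b ∘ b ∘ d(j) ∘ g(b, b) ∘ j)
Match R4:  consume b, d(j), g(b, b);  w := b, x := b ∘ j
The variable takes the whole remainder — replace the entire application.
Giving:  g(b ∘ b ∘ b ∘ j, j)

Answer: g(b ∘ b ∘ b ∘ j, j)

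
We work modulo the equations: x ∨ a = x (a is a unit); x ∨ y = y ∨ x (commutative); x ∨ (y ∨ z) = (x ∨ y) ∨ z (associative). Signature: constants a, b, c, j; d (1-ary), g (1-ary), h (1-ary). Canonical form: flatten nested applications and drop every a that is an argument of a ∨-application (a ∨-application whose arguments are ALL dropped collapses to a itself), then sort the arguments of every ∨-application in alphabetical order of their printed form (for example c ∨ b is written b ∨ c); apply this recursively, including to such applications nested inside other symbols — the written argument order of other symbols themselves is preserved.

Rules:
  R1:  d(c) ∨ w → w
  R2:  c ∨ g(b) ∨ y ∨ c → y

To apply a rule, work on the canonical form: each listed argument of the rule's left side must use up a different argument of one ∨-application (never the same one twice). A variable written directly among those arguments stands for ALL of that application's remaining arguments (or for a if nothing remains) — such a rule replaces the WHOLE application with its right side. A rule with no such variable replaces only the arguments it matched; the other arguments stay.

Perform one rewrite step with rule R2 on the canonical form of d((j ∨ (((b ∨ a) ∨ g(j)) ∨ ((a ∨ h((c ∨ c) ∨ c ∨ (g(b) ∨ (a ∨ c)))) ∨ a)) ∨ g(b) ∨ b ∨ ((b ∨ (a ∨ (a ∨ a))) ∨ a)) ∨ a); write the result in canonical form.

Canonical form:  d(b ∨ b ∨ b ∨ g(b) ∨ g(j) ∨ h(c ∨ c ∨ c ∨ c ∨ g(b)) ∨ j)
R2 matches:  uses c, c, g(b);  y := c ∨ c
The variable takes the whole remainder — replace the entire application.
New term:  d(b ∨ b ∨ b ∨ g(b) ∨ g(j) ∨ h(c ∨ c) ∨ j)

Answer: d(b ∨ b ∨ b ∨ g(b) ∨ g(j) ∨ h(c ∨ c) ∨ j)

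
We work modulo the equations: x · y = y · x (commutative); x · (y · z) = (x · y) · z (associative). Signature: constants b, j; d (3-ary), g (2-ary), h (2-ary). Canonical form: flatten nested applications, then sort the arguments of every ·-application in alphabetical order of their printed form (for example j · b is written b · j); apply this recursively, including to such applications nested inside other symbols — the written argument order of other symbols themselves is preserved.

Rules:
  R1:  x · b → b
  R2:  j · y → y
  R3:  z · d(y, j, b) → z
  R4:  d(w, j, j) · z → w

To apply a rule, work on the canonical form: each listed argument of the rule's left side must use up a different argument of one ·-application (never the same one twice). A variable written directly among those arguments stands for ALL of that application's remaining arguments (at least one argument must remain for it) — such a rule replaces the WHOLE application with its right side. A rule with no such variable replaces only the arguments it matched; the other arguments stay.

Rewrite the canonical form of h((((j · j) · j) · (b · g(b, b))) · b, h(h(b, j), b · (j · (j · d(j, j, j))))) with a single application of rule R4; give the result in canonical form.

Canonical form:  h(b · b · g(b, b) · j · j · j, h(h(b, j), b · d(j, j, j) · j · j))
Apply R4:  consuming d(j, j, j);  w := j, z := b · j · j
The variable takes the whole remainder — replace the entire application.
New term:  h(b · b · g(b, b) · j · j · j, h(h(b, j), j))

Answer: h(b · b · g(b, b) · j · j · j, h(h(b, j), j))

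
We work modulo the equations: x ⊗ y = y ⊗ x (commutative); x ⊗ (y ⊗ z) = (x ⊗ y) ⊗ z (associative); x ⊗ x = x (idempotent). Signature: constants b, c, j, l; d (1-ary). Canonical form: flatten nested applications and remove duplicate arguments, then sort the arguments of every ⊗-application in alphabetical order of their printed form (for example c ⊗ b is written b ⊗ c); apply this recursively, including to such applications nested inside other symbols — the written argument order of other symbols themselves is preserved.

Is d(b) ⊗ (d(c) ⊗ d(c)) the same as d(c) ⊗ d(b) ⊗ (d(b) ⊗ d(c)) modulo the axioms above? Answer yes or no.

Answer: yes — both canonical forms are d(b) ⊗ d(c)

Derivation:
Left:  d(b) ⊗ (d(c) ⊗ d(c))
  Flatten:  d(b) ⊗ d(c) ⊗ d(c)
  Deduplicate:  drop duplicate d(c)
  Sort arguments:  d(b) ⊗ d(c)
Right:  d(c) ⊗ d(b) ⊗ (d(b) ⊗ d(c))
  Un-nest:  d(c) ⊗ d(b) ⊗ d(b) ⊗ d(c)
  Drop duplicates:  drop duplicate d(b), d(c)
  Order the arguments:  d(b) ⊗ d(c)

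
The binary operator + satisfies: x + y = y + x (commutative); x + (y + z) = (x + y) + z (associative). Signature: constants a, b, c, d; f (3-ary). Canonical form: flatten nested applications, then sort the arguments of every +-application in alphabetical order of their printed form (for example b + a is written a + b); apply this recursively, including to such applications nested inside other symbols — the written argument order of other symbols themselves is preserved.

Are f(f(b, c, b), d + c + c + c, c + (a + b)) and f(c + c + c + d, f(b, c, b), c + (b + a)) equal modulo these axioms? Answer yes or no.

Answer: no — f(f(b, c, b), c + c + c + d, a + b + c) vs f(c + c + c + d, f(b, c, b), a + b + c)

Derivation:
Left:  f(f(b, c, b), d + c + c + c, c + (a + b))
  Descend into:  c + (a + b)
  Un-nest:  c + a + b
  Order the arguments:  a + b + c
  Reassemble:  f(f(b, c, b), c + c + c + d, a + b + c)
Right:  f(c + c + c + d, f(b, c, b), c + (b + a))
  Focus inside:  c + (b + a)
  Flatten:  c + b + a
  Sort:  a + b + c
  Rebuild:  f(c + c + c + d, f(b, c, b), a + b + c)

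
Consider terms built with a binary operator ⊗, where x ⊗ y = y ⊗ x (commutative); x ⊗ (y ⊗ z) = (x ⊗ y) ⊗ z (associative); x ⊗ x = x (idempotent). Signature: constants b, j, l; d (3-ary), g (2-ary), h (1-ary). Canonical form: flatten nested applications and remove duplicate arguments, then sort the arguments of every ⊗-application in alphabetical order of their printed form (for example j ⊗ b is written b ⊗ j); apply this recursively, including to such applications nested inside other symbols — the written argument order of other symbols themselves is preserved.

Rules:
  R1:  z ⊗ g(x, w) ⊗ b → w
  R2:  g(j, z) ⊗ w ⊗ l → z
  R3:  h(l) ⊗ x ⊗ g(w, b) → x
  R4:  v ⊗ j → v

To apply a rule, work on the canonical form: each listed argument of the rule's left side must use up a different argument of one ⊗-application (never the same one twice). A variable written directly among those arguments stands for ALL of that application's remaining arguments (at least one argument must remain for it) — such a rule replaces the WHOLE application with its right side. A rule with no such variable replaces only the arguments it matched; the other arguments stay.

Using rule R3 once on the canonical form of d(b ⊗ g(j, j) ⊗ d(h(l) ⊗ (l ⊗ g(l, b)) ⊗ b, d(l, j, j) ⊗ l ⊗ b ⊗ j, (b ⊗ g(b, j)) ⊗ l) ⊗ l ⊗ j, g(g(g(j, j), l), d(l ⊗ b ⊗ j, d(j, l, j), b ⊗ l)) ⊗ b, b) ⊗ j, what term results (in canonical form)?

Canonical form:  d(b ⊗ d(b ⊗ g(l, b) ⊗ h(l) ⊗ l, b ⊗ d(l, j, j) ⊗ j ⊗ l, b ⊗ g(b, j) ⊗ l) ⊗ g(j, j) ⊗ j ⊗ l, b ⊗ g(g(g(j, j), l), d(b ⊗ j ⊗ l, d(j, l, j), b ⊗ l)), b) ⊗ j
Apply R3:  consuming g(l, b), h(l);  w := l, x := b ⊗ l
Every leftover argument binds to the variable; the entire application is replaced.
Result:  d(b ⊗ d(b ⊗ l, b ⊗ d(l, j, j) ⊗ j ⊗ l, b ⊗ g(b, j) ⊗ l) ⊗ g(j, j) ⊗ j ⊗ l, b ⊗ g(g(g(j, j), l), d(b ⊗ j ⊗ l, d(j, l, j), b ⊗ l)), b) ⊗ j

Answer: d(b ⊗ d(b ⊗ l, b ⊗ d(l, j, j) ⊗ j ⊗ l, b ⊗ g(b, j) ⊗ l) ⊗ g(j, j) ⊗ j ⊗ l, b ⊗ g(g(g(j, j), l), d(b ⊗ j ⊗ l, d(j, l, j), b ⊗ l)), b) ⊗ j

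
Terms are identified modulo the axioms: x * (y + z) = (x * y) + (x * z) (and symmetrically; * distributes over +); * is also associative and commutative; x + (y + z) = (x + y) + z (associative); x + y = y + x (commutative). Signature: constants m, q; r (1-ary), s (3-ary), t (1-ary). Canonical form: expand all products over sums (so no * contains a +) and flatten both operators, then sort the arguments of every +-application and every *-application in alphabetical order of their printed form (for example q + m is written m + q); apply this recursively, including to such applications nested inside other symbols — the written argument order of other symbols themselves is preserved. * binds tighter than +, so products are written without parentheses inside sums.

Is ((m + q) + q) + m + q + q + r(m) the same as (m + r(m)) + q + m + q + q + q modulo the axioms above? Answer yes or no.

Answer: yes — both canonical forms are m + m + q + q + q + q + r(m)

Derivation:
Left:  ((m + q) + q) + m + q + q + r(m)
  Un-nest:  m + q + q + m + q + q + r(m)
  Order the arguments:  m + m + q + q + q + q + r(m)
Right:  (m + r(m)) + q + m + q + q + q
  Un-nest:  m + r(m) + q + m + q + q + q
  Sort:  m + m + q + q + q + q + r(m)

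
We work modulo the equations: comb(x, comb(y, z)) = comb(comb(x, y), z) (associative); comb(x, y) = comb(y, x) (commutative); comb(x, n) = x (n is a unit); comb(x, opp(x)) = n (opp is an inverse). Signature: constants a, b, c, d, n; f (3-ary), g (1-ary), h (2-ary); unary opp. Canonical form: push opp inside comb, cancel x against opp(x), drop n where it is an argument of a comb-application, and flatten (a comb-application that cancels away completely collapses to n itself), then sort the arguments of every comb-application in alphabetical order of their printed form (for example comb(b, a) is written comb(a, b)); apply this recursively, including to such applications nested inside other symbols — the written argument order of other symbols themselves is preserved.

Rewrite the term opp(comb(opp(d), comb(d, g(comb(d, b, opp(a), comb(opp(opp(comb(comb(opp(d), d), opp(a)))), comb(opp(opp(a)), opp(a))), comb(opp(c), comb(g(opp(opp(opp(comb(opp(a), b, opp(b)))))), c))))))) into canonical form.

Push opp inside:  distribute opp over comb and collapse double opp
Inverses cancel:  d cancels
Collect:  opp(g(comb(b, d, g(a), opp(a), opp(a))))

Answer: opp(g(comb(b, d, g(a), opp(a), opp(a))))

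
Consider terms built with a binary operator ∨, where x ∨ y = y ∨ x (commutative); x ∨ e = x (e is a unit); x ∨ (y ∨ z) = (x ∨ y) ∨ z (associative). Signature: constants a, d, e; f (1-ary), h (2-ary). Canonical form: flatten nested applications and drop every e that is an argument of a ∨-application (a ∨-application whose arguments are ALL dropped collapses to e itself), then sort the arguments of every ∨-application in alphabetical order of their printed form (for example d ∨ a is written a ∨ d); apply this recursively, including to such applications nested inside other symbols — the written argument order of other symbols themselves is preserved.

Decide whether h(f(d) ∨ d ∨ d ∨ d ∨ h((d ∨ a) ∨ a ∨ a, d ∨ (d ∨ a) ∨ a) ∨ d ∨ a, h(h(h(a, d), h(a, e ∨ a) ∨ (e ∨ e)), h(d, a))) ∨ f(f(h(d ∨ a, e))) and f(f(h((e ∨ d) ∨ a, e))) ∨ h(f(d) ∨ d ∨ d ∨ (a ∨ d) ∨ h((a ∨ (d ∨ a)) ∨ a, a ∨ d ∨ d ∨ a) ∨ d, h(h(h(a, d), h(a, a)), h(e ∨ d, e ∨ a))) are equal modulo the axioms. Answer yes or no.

Left:  h(f(d) ∨ d ∨ d ∨ d ∨ h((d ∨ a) ∨ a ∨ a, d ∨ (d ∨ a) ∨ a) ∨ d ∨ a, h(h(h(a, d), h(a, e ∨ a) ∨ (e ∨ e)), h(d, a))) ∨ f(f(h(d ∨ a, e)))
  Canonicalize subterm:  h(f(d) ∨ d ∨ d ∨ d ∨ h((d ∨ a) ∨ a ∨ a, d ∨ (d ∨ a) ∨ a) ∨ d ∨ a, h(h(h(a, d), h(a, e ∨ a) ∨ (e ∨ e)), h(d, a)))  →  h(a ∨ d ∨ d ∨ d ∨ d ∨ f(d) ∨ h(a ∨ a ∨ a ∨ d, a ∨ a ∨ d ∨ d), h(h(h(a, d), h(a, a)), h(d, a)))
  Inside:  f(f(h(d ∨ a, e)))  →  f(f(h(a ∨ d, e)))
  Order the arguments:  f(f(h(a ∨ d, e))) ∨ h(a ∨ d ∨ d ∨ d ∨ d ∨ f(d) ∨ h(a ∨ a ∨ a ∨ d, a ∨ a ∨ d ∨ d), h(h(h(a, d), h(a, a)), h(d, a)))
Right:  f(f(h((e ∨ d) ∨ a, e))) ∨ h(f(d) ∨ d ∨ d ∨ (a ∨ d) ∨ h((a ∨ (d ∨ a)) ∨ a, a ∨ d ∨ d ∨ a) ∨ d, h(h(h(a, d), h(a, a)), h(e ∨ d, e ∨ a)))
  Simplify inside:  f(f(h((e ∨ d) ∨ a, e)))  →  f(f(h(a ∨ d, e)))
  Simplify inside:  h(f(d) ∨ d ∨ d ∨ (a ∨ d) ∨ h((a ∨ (d ∨ a)) ∨ a, a ∨ d ∨ d ∨ a) ∨ d, h(h(h(a, d), h(a, a)), h(e ∨ d, e ∨ a)))  →  h(a ∨ d ∨ d ∨ d ∨ d ∨ f(d) ∨ h(a ∨ a ∨ a ∨ d, a ∨ a ∨ d ∨ d), h(h(h(a, d), h(a, a)), h(d, a)))
  Sort arguments:  f(f(h(a ∨ d, e))) ∨ h(a ∨ d ∨ d ∨ d ∨ d ∨ f(d) ∨ h(a ∨ a ∨ a ∨ d, a ∨ a ∨ d ∨ d), h(h(h(a, d), h(a, a)), h(d, a)))

Answer: yes — both canonical forms are f(f(h(a ∨ d, e))) ∨ h(a ∨ d ∨ d ∨ d ∨ d ∨ f(d) ∨ h(a ∨ a ∨ a ∨ d, a ∨ a ∨ d ∨ d), h(h(h(a, d), h(a, a)), h(d, a)))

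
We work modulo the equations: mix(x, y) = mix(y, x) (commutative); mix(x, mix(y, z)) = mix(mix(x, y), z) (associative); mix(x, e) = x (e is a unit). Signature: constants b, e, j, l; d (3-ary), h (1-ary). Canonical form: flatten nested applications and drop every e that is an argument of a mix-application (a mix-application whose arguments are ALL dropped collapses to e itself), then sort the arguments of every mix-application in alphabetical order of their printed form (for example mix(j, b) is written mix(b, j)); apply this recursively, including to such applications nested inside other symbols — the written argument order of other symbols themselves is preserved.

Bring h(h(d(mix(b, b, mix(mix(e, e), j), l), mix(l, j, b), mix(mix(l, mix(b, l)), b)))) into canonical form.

Descend into:  mix(b, b, mix(mix(e, e), j), l)
Flatten:  mix(b, b, e, e, j, l)
Unit:  drop e (×2)
Sort arguments:  mix(b, b, j, l)
Put back:  h(h(d(mix(b, b, j, l), mix(b, j, l), mix(b, b, l, l))))

Answer: h(h(d(mix(b, b, j, l), mix(b, j, l), mix(b, b, l, l))))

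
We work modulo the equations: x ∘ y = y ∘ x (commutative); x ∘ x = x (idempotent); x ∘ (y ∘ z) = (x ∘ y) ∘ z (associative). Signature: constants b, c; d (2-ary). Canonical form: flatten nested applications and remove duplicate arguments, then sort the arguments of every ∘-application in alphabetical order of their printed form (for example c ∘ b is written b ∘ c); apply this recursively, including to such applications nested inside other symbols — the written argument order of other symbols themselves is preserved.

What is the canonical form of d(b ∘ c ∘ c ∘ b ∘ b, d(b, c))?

Descend into:  b ∘ c ∘ c ∘ b ∘ b
Drop duplicates:  drop duplicate c, b, b
Order the arguments:  b ∘ c
Reassemble:  d(b ∘ c, d(b, c))

Answer: d(b ∘ c, d(b, c))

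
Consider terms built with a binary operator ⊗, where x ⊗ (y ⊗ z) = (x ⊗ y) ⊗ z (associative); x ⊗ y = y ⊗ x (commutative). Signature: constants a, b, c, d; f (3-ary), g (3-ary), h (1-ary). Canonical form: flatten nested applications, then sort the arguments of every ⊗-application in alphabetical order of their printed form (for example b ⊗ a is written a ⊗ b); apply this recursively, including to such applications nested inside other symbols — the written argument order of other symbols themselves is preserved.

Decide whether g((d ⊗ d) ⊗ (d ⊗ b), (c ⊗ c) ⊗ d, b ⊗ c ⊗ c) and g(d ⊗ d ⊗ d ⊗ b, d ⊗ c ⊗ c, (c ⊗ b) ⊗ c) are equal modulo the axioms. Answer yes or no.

Answer: yes — both canonical forms are g(b ⊗ d ⊗ d ⊗ d, c ⊗ c ⊗ d, b ⊗ c ⊗ c)

Derivation:
Left:  g((d ⊗ d) ⊗ (d ⊗ b), (c ⊗ c) ⊗ d, b ⊗ c ⊗ c)
  Descend into:  (d ⊗ d) ⊗ (d ⊗ b)
  Un-nest:  d ⊗ d ⊗ d ⊗ b
  Order the arguments:  b ⊗ d ⊗ d ⊗ d
  Reassemble:  g(b ⊗ d ⊗ d ⊗ d, c ⊗ c ⊗ d, b ⊗ c ⊗ c)
Right:  g(d ⊗ d ⊗ d ⊗ b, d ⊗ c ⊗ c, (c ⊗ b) ⊗ c)
  Work inside:  (c ⊗ b) ⊗ c
  Merge nested applications:  c ⊗ b ⊗ c
  Order the arguments:  b ⊗ c ⊗ c
  Put back:  g(b ⊗ d ⊗ d ⊗ d, c ⊗ c ⊗ d, b ⊗ c ⊗ c)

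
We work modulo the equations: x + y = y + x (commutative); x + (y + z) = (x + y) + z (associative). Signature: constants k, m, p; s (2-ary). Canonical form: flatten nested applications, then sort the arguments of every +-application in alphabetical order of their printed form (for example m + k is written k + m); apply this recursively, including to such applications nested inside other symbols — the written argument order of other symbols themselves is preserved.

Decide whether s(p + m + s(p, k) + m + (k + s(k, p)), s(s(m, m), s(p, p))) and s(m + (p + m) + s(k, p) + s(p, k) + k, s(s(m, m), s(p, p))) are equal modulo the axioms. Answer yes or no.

Answer: yes — both canonical forms are s(k + m + m + p + s(k, p) + s(p, k), s(s(m, m), s(p, p)))

Derivation:
Left:  s(p + m + s(p, k) + m + (k + s(k, p)), s(s(m, m), s(p, p)))
  Descend into:  p + m + s(p, k) + m + (k + s(k, p))
  Flatten:  p + m + s(p, k) + m + k + s(k, p)
  Order the arguments:  k + m + m + p + s(k, p) + s(p, k)
  Reassemble:  s(k + m + m + p + s(k, p) + s(p, k), s(s(m, m), s(p, p)))
Right:  s(m + (p + m) + s(k, p) + s(p, k) + k, s(s(m, m), s(p, p)))
  Work inside:  m + (p + m) + s(k, p) + s(p, k) + k
  Merge nested applications:  m + p + m + s(k, p) + s(p, k) + k
  Sort arguments:  k + m + m + p + s(k, p) + s(p, k)
  Reassemble:  s(k + m + m + p + s(k, p) + s(p, k), s(s(m, m), s(p, p)))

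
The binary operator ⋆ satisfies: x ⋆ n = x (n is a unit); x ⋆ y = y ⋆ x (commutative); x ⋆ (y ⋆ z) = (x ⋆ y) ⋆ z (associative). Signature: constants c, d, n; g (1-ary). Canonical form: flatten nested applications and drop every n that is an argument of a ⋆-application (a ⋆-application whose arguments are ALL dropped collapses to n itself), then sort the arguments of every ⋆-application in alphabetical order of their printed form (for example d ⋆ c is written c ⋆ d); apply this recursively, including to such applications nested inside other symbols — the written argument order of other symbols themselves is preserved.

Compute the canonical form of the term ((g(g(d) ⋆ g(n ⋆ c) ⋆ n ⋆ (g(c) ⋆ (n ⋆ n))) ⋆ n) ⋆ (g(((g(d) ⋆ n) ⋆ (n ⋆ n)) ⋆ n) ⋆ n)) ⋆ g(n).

Answer: g(g(c) ⋆ g(c) ⋆ g(d)) ⋆ g(g(d)) ⋆ g(n)

Derivation:
Merge nested applications:  g(g(d) ⋆ g(n ⋆ c) ⋆ n ⋆ (g(c) ⋆ (n ⋆ n))) ⋆ n ⋆ g(((g(d) ⋆ n) ⋆ (n ⋆ n)) ⋆ n) ⋆ n ⋆ g(n)
Inside:  g(g(d) ⋆ g(n ⋆ c) ⋆ n ⋆ (g(c) ⋆ (n ⋆ n)))  →  g(g(c) ⋆ g(c) ⋆ g(d))
Canonicalize subterm:  g(((g(d) ⋆ n) ⋆ (n ⋆ n)) ⋆ n)  →  g(g(d))
Drop the unit:  drop n (×2)
Sort:  g(g(c) ⋆ g(c) ⋆ g(d)) ⋆ g(g(d)) ⋆ g(n)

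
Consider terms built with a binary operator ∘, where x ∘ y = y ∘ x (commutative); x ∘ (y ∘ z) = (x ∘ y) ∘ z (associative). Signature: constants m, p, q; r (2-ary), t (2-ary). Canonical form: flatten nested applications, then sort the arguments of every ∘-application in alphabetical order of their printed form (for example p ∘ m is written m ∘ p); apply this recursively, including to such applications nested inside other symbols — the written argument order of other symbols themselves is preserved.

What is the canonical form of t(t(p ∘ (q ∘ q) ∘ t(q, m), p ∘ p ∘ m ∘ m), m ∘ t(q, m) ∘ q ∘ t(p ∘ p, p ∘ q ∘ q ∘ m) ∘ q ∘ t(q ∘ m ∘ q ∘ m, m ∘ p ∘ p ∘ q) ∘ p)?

Answer: t(t(p ∘ q ∘ q ∘ t(q, m), m ∘ m ∘ p ∘ p), m ∘ p ∘ q ∘ q ∘ t(m ∘ m ∘ q ∘ q, m ∘ p ∘ p ∘ q) ∘ t(p ∘ p, m ∘ p ∘ q ∘ q) ∘ t(q, m))

Derivation:
Work inside:  m ∘ t(q, m) ∘ q ∘ t(p ∘ p, p ∘ q ∘ q ∘ m) ∘ q ∘ t(q ∘ m ∘ q ∘ m, m ∘ p ∘ p ∘ q) ∘ p
Simplify inside:  t(p ∘ p, p ∘ q ∘ q ∘ m)  →  t(p ∘ p, m ∘ p ∘ q ∘ q)
Simplify inside:  t(q ∘ m ∘ q ∘ m, m ∘ p ∘ p ∘ q)  →  t(m ∘ m ∘ q ∘ q, m ∘ p ∘ p ∘ q)
Order the arguments:  m ∘ p ∘ q ∘ q ∘ t(m ∘ m ∘ q ∘ q, m ∘ p ∘ p ∘ q) ∘ t(p ∘ p, m ∘ p ∘ q ∘ q) ∘ t(q, m)
Reassemble:  t(t(p ∘ q ∘ q ∘ t(q, m), m ∘ m ∘ p ∘ p), m ∘ p ∘ q ∘ q ∘ t(m ∘ m ∘ q ∘ q, m ∘ p ∘ p ∘ q) ∘ t(p ∘ p, m ∘ p ∘ q ∘ q) ∘ t(q, m))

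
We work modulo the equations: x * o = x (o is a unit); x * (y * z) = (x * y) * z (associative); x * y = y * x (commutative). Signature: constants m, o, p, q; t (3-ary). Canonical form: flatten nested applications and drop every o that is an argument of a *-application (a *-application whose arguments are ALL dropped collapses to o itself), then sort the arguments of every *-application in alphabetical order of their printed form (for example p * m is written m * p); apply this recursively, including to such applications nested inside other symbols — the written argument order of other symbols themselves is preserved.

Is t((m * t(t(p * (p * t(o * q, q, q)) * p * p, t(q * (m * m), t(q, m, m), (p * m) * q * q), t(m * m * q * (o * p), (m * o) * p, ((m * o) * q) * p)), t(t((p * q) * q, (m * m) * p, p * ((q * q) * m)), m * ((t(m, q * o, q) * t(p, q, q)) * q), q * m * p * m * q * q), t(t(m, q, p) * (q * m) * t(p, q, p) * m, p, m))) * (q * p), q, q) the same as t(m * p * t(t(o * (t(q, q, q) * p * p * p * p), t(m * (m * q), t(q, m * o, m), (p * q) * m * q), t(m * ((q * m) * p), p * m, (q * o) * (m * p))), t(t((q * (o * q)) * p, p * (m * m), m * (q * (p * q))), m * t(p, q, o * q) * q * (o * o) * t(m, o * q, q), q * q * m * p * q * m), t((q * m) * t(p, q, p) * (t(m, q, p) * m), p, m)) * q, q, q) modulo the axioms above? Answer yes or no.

Left:  t((m * t(t(p * (p * t(o * q, q, q)) * p * p, t(q * (m * m), t(q, m, m), (p * m) * q * q), t(m * m * q * (o * p), (m * o) * p, ((m * o) * q) * p)), t(t((p * q) * q, (m * m) * p, p * ((q * q) * m)), m * ((t(m, q * o, q) * t(p, q, q)) * q), q * m * p * m * q * q), t(t(m, q, p) * (q * m) * t(p, q, p) * m, p, m))) * (q * p), q, q)
  Work inside:  (m * t(t(p * (p * t(o * q, q, q)) * p * p, t(q * (m * m), t(q, m, m), (p * m) * q * q), t(m * m * q * (o * p), (m * o) * p, ((m * o) * q) * p)), t(t((p * q) * q, (m * m) * p, p * ((q * q) * m)), m * ((t(m, q * o, q) * t(p, q, q)) * q), q * m * p * m * q * q), t(t(m, q, p) * (q * m) * t(p, q, p) * m, p, m))) * (q * p)
  Flatten:  m * t(t(p * (p * t(o * q, q, q)) * p * p, t(q * (m * m), t(q, m, m), (p * m) * q * q), t(m * m * q * (o * p), (m * o) * p, ((m * o) * q) * p)), t(t((p * q) * q, (m * m) * p, p * ((q * q) * m)), m * ((t(m, q * o, q) * t(p, q, q)) * q), q * m * p * m * q * q), t(t(m, q, p) * (q * m) * t(p, q, p) * m, p, m)) * q * p
  Inside:  t(t(p * (p * t(o * q, q, q)) * p * p, t(q * (m * m), t(q, m, m), (p * m) * q * q), t(m * m * q * (o * p), (m * o) * p, ((m * o) * q) * p)), t(t((p * q) * q, (m * m) * p, p * ((q * q) * m)), m * ((t(m, q * o, q) * t(p, q, q)) * q), q * m * p * m * q * q), t(t(m, q, p) * (q * m) * t(p, q, p) * m, p, m))  →  t(t(p * p * p * p * t(q, q, q), t(m * m * q, t(q, m, m), m * p * q * q), t(m * m * p * q, m * p, m * p * q)), t(t(p * q * q, m * m * p, m * p * q * q), m * q * t(m, q, q) * t(p, q, q), m * m * p * q * q * q), t(m * m * q * t(m, q, p) * t(p, q, p), p, m))
  Sort arguments:  m * p * q * t(t(p * p * p * p * t(q, q, q), t(m * m * q, t(q, m, m), m * p * q * q), t(m * m * p * q, m * p, m * p * q)), t(t(p * q * q, m * m * p, m * p * q * q), m * q * t(m, q, q) * t(p, q, q), m * m * p * q * q * q), t(m * m * q * t(m, q, p) * t(p, q, p), p, m))
  Put back:  t(m * p * q * t(t(p * p * p * p * t(q, q, q), t(m * m * q, t(q, m, m), m * p * q * q), t(m * m * p * q, m * p, m * p * q)), t(t(p * q * q, m * m * p, m * p * q * q), m * q * t(m, q, q) * t(p, q, q), m * m * p * q * q * q), t(m * m * q * t(m, q, p) * t(p, q, p), p, m)), q, q)
Right:  t(m * p * t(t(o * (t(q, q, q) * p * p * p * p), t(m * (m * q), t(q, m * o, m), (p * q) * m * q), t(m * ((q * m) * p), p * m, (q * o) * (m * p))), t(t((q * (o * q)) * p, p * (m * m), m * (q * (p * q))), m * t(p, q, o * q) * q * (o * o) * t(m, o * q, q), q * q * m * p * q * m), t((q * m) * t(p, q, p) * (t(m, q, p) * m), p, m)) * q, q, q)
  Descend into:  m * p * t(t(o * (t(q, q, q) * p * p * p * p), t(m * (m * q), t(q, m * o, m), (p * q) * m * q), t(m * ((q * m) * p), p * m, (q * o) * (m * p))), t(t((q * (o * q)) * p, p * (m * m), m * (q * (p * q))), m * t(p, q, o * q) * q * (o * o) * t(m, o * q, q), q * q * m * p * q * m), t((q * m) * t(p, q, p) * (t(m, q, p) * m), p, m)) * q
  Inside:  t(t(o * (t(q, q, q) * p * p * p * p), t(m * (m * q), t(q, m * o, m), (p * q) * m * q), t(m * ((q * m) * p), p * m, (q * o) * (m * p))), t(t((q * (o * q)) * p, p * (m * m), m * (q * (p * q))), m * t(p, q, o * q) * q * (o * o) * t(m, o * q, q), q * q * m * p * q * m), t((q * m) * t(p, q, p) * (t(m, q, p) * m), p, m))  →  t(t(p * p * p * p * t(q, q, q), t(m * m * q, t(q, m, m), m * p * q * q), t(m * m * p * q, m * p, m * p * q)), t(t(p * q * q, m * m * p, m * p * q * q), m * q * t(m, q, q) * t(p, q, q), m * m * p * q * q * q), t(m * m * q * t(m, q, p) * t(p, q, p), p, m))
  Sort arguments:  m * p * q * t(t(p * p * p * p * t(q, q, q), t(m * m * q, t(q, m, m), m * p * q * q), t(m * m * p * q, m * p, m * p * q)), t(t(p * q * q, m * m * p, m * p * q * q), m * q * t(m, q, q) * t(p, q, q), m * m * p * q * q * q), t(m * m * q * t(m, q, p) * t(p, q, p), p, m))
  Put back:  t(m * p * q * t(t(p * p * p * p * t(q, q, q), t(m * m * q, t(q, m, m), m * p * q * q), t(m * m * p * q, m * p, m * p * q)), t(t(p * q * q, m * m * p, m * p * q * q), m * q * t(m, q, q) * t(p, q, q), m * m * p * q * q * q), t(m * m * q * t(m, q, p) * t(p, q, p), p, m)), q, q)

Answer: yes — both canonical forms are t(m * p * q * t(t(p * p * p * p * t(q, q, q), t(m * m * q, t(q, m, m), m * p * q * q), t(m * m * p * q, m * p, m * p * q)), t(t(p * q * q, m * m * p, m * p * q * q), m * q * t(m, q, q) * t(p, q, q), m * m * p * q * q * q), t(m * m * q * t(m, q, p) * t(p, q, p), p, m)), q, q)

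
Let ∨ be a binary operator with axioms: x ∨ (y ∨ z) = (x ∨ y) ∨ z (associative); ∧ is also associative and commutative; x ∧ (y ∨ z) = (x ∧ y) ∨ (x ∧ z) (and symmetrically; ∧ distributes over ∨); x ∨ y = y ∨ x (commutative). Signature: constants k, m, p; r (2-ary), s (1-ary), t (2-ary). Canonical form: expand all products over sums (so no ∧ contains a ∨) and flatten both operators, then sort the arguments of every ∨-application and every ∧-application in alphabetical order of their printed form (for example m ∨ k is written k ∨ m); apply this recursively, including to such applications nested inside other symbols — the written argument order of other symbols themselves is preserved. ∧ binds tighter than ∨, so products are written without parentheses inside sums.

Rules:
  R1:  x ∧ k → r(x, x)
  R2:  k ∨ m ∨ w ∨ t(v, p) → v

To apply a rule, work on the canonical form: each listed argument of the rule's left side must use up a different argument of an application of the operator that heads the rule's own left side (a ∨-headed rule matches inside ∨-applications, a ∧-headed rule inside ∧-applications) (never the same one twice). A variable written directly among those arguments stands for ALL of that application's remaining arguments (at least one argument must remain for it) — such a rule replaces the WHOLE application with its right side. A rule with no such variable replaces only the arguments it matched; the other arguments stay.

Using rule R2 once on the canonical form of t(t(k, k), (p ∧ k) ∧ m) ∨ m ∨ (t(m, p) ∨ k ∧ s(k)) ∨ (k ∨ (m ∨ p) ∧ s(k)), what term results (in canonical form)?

Answer: m

Derivation:
Canonical form:  k ∨ k ∧ s(k) ∨ m ∨ m ∧ s(k) ∨ p ∧ s(k) ∨ t(m, p) ∨ t(t(k, k), k ∧ m ∧ p)
R2 matches:  uses k, m, t(m, p);  v := m, w := k ∧ s(k) ∨ m ∧ s(k) ∨ p ∧ s(k) ∨ t(t(k, k), k ∧ m ∧ p)
Every leftover argument binds to the variable; the entire application is replaced.
Result:  m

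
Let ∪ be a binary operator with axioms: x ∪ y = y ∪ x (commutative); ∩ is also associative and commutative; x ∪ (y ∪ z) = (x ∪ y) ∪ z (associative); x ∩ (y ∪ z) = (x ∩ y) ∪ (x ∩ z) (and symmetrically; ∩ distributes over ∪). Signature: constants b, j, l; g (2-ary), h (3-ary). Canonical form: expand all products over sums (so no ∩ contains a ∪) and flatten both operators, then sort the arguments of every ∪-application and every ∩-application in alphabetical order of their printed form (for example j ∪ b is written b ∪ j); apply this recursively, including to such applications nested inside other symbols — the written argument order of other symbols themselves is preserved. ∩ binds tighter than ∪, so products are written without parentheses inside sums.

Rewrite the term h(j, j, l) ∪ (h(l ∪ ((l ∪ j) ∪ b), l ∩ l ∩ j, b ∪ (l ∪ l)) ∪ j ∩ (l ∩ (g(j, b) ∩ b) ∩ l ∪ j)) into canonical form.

Distribute:  h(j, j, l) ∪ h(b ∪ j ∪ l ∪ l, j ∩ l ∩ l, b ∪ l ∪ l) ∪ b ∩ g(j, b) ∩ j ∩ l ∩ l ∪ j ∩ j
Sort arguments:  b ∩ g(j, b) ∩ j ∩ l ∩ l ∪ h(b ∪ j ∪ l ∪ l, j ∩ l ∩ l, b ∪ l ∪ l) ∪ h(j, j, l) ∪ j ∩ j

Answer: b ∩ g(j, b) ∩ j ∩ l ∩ l ∪ h(b ∪ j ∪ l ∪ l, j ∩ l ∩ l, b ∪ l ∪ l) ∪ h(j, j, l) ∪ j ∩ j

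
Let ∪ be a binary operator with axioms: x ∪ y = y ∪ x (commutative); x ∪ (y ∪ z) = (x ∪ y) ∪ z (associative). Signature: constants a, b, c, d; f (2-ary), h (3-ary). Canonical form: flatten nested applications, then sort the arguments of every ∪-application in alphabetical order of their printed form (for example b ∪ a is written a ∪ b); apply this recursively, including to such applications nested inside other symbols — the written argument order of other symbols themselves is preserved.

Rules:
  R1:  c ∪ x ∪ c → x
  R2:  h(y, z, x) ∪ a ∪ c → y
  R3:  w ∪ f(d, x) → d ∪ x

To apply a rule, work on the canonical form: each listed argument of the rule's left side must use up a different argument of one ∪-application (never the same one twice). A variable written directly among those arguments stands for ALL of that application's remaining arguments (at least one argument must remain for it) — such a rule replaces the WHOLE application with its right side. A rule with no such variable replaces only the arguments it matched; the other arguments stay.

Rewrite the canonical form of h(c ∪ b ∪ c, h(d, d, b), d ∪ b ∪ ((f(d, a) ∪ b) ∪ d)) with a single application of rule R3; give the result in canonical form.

Answer: h(b ∪ c ∪ c, h(d, d, b), a ∪ d)

Derivation:
Canonical form:  h(b ∪ c ∪ c, h(d, d, b), b ∪ b ∪ d ∪ d ∪ f(d, a))
Match R3:  consume f(d, a);  w := b ∪ b ∪ d ∪ d, x := a
The variable takes the whole remainder — replace the entire application.
Giving:  h(b ∪ c ∪ c, h(d, d, b), a ∪ d)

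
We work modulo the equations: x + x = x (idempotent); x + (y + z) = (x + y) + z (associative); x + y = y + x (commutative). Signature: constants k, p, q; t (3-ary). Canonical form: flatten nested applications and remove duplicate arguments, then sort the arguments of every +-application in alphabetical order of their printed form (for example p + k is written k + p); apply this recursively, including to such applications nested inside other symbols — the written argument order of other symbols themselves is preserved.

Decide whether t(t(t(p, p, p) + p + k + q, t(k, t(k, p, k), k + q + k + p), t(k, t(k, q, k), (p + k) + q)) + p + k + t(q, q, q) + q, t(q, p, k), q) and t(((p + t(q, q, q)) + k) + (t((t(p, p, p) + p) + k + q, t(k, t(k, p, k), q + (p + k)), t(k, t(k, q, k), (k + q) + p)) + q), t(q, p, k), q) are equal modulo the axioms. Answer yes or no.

Answer: yes — both canonical forms are t(k + p + q + t(k + p + q + t(p, p, p), t(k, t(k, p, k), k + p + q), t(k, t(k, q, k), k + p + q)) + t(q, q, q), t(q, p, k), q)

Derivation:
Left:  t(t(t(p, p, p) + p + k + q, t(k, t(k, p, k), k + q + k + p), t(k, t(k, q, k), (p + k) + q)) + p + k + t(q, q, q) + q, t(q, p, k), q)
  Focus inside:  t(t(p, p, p) + p + k + q, t(k, t(k, p, k), k + q + k + p), t(k, t(k, q, k), (p + k) + q)) + p + k + t(q, q, q) + q
  Simplify inside:  t(t(p, p, p) + p + k + q, t(k, t(k, p, k), k + q + k + p), t(k, t(k, q, k), (p + k) + q))  →  t(k + p + q + t(p, p, p), t(k, t(k, p, k), k + p + q), t(k, t(k, q, k), k + p + q))
  Sort:  k + p + q + t(k + p + q + t(p, p, p), t(k, t(k, p, k), k + p + q), t(k, t(k, q, k), k + p + q)) + t(q, q, q)
  Put back:  t(k + p + q + t(k + p + q + t(p, p, p), t(k, t(k, p, k), k + p + q), t(k, t(k, q, k), k + p + q)) + t(q, q, q), t(q, p, k), q)
Right:  t(((p + t(q, q, q)) + k) + (t((t(p, p, p) + p) + k + q, t(k, t(k, p, k), q + (p + k)), t(k, t(k, q, k), (k + q) + p)) + q), t(q, p, k), q)
  Descend into:  ((p + t(q, q, q)) + k) + (t((t(p, p, p) + p) + k + q, t(k, t(k, p, k), q + (p + k)), t(k, t(k, q, k), (k + q) + p)) + q)
  Flatten:  p + t(q, q, q) + k + t((t(p, p, p) + p) + k + q, t(k, t(k, p, k), q + (p + k)), t(k, t(k, q, k), (k + q) + p)) + q
  Canonicalize subterm:  t((t(p, p, p) + p) + k + q, t(k, t(k, p, k), q + (p + k)), t(k, t(k, q, k), (k + q) + p))  →  t(k + p + q + t(p, p, p), t(k, t(k, p, k), k + p + q), t(k, t(k, q, k), k + p + q))
  Sort arguments:  k + p + q + t(k + p + q + t(p, p, p), t(k, t(k, p, k), k + p + q), t(k, t(k, q, k), k + p + q)) + t(q, q, q)
  Reassemble:  t(k + p + q + t(k + p + q + t(p, p, p), t(k, t(k, p, k), k + p + q), t(k, t(k, q, k), k + p + q)) + t(q, q, q), t(q, p, k), q)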